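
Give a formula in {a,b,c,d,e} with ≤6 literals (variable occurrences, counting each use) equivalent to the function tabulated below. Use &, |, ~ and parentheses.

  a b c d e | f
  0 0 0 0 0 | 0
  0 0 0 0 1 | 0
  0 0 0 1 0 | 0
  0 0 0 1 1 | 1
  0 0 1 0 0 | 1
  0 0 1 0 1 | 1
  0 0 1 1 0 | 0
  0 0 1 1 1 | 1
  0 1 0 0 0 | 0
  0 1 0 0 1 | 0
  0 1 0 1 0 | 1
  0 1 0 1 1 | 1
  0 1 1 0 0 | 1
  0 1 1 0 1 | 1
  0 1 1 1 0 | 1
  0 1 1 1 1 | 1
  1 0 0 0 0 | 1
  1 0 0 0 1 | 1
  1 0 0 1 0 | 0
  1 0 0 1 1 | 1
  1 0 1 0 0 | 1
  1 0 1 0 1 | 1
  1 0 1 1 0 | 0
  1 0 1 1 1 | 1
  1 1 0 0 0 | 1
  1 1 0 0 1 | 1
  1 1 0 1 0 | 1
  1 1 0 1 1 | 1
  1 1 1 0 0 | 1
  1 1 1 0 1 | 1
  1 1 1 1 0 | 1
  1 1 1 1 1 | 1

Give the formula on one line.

((c | (a | d)) & (b | (~d | e)))

  (a | d) = 00110011001100111111111111111111
  (c | (a | d)) = 00111111001111111111111111111111
  ~d = 11001100110011001100110011001100
  (~d | e) = 11011101110111011101110111011101
  (b | (~d | e)) = 11011101111111111101110111111111
  ((c | (a | d)) & (b | (~d | e))) = 00011101001111111101110111111111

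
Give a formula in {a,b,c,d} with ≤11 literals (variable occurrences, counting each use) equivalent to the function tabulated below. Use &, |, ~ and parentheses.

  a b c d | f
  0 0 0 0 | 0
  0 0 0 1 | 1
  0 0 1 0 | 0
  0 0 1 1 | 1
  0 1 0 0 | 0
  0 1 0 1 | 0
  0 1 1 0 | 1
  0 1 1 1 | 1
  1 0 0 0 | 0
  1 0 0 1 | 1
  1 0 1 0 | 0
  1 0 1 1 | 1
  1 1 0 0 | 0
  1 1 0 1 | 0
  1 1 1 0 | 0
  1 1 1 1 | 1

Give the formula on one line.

((d & ~b) | ((~a | d) & ((d & c) | (c & b))))

  ~b = 1111000011110000
  (d & ~b) = 0101000001010000
  ~a = 1111111100000000
  (~a | d) = 1111111101010101
  (d & c) = 0001000100010001
  (c & b) = 0000001100000011
  ((d & c) | (c & b)) = 0001001100010011
  ((~a | d) & ((d & c) | (c & b))) = 0001001100010001
  ((d & ~b) | ((~a | d) & ((d & c) | (c & b)))) = 0101001101010001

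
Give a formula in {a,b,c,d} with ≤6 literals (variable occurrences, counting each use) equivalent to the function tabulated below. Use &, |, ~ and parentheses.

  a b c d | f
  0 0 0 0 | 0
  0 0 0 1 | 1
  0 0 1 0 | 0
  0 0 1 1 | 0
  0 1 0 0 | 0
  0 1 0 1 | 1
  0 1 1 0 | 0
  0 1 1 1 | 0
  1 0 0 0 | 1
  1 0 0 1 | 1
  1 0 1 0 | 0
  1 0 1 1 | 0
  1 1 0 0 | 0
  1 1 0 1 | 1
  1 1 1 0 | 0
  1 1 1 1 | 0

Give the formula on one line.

  ~b = 1111000011110000
  (~b & a) = 0000000011110000
  (d | (~b & a)) = 0101010111110101
  ~c = 1100110011001100
  ((d | (~b & a)) & ~c) = 0100010011000100
  (d | ((d | (~b & a)) & ~c)) = 0101010111010101
  ((d | ((d | (~b & a)) & ~c)) & ~c) = 0100010011000100

((d | ((d | (~b & a)) & ~c)) & ~c)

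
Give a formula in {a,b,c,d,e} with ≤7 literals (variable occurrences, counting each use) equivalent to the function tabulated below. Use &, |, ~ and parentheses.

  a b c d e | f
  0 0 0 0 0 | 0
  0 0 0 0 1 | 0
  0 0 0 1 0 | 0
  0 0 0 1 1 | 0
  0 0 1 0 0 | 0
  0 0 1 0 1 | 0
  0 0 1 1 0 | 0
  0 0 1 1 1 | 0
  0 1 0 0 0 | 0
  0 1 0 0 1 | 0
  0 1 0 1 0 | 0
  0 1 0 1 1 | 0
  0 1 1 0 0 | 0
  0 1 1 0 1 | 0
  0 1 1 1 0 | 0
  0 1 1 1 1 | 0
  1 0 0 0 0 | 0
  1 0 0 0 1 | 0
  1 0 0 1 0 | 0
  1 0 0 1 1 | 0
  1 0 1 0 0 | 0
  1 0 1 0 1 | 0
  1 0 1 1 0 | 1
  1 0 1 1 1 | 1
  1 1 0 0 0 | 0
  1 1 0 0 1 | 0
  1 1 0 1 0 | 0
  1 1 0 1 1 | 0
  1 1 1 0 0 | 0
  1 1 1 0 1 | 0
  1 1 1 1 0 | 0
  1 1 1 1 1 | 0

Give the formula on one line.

((c & (~b & a)) & (b | d))

  ~b = 11111111000000001111111100000000
  (~b & a) = 00000000000000001111111100000000
  (c & (~b & a)) = 00000000000000000000111100000000
  (b | d) = 00110011111111110011001111111111
  ((c & (~b & a)) & (b | d)) = 00000000000000000000001100000000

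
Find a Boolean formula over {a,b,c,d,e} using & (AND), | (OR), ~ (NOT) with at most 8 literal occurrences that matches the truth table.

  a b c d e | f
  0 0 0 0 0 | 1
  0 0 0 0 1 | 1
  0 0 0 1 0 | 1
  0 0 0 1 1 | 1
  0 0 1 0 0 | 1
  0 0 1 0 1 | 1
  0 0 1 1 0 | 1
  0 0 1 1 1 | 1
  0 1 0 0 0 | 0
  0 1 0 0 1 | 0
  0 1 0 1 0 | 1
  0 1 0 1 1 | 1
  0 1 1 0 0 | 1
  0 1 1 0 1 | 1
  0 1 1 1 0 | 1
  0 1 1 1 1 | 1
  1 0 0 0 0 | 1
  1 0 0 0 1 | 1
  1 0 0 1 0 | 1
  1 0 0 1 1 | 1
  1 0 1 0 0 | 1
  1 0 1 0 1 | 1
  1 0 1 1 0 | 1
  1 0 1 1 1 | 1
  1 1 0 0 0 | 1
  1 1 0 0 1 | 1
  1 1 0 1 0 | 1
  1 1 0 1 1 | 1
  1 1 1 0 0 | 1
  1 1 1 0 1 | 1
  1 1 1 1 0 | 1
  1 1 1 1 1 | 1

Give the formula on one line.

(((b | (a | ~c)) & ~b) | (d | (a | c)))

  ~c = 11110000111100001111000011110000
  (a | ~c) = 11110000111100001111111111111111
  (b | (a | ~c)) = 11110000111111111111111111111111
  ~b = 11111111000000001111111100000000
  ((b | (a | ~c)) & ~b) = 11110000000000001111111100000000
  (a | c) = 00001111000011111111111111111111
  (d | (a | c)) = 00111111001111111111111111111111
  (((b | (a | ~c)) & ~b) | (d | (a | c))) = 11111111001111111111111111111111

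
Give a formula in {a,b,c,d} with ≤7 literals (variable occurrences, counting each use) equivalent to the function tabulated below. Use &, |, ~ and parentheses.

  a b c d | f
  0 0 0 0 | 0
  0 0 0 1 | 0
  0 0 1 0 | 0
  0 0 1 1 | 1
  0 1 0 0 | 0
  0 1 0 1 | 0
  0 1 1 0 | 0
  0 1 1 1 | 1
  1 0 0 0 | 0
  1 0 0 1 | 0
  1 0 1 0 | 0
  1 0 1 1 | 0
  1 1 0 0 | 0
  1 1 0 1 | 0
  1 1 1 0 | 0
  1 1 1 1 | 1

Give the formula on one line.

  (b & c) = 0000001100000011
  (a & (b & c)) = 0000000000000011
  (c & d) = 0001000100010001
  ~a = 1111111100000000
  ((c & d) & ~a) = 0001000100000000
  ((a & (b & c)) | ((c & d) & ~a)) = 0001000100000011
  (((a & (b & c)) | ((c & d) & ~a)) & d) = 0001000100000001

(((a & (b & c)) | ((c & d) & ~a)) & d)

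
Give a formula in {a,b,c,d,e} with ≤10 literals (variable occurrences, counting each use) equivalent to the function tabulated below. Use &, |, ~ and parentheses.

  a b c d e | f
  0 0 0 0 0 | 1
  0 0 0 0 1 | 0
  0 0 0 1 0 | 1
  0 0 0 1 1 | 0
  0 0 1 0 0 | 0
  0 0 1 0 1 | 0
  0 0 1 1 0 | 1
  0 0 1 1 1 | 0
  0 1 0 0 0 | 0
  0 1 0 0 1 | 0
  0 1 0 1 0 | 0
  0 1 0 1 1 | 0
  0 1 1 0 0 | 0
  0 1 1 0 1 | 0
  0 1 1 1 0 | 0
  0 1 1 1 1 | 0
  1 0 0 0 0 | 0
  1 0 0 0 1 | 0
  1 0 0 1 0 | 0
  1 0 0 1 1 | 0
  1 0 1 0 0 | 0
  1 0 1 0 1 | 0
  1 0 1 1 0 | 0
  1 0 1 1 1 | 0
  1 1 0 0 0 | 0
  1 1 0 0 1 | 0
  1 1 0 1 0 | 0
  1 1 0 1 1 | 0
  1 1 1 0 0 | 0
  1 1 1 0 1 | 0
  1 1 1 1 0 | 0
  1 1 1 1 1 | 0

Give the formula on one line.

(~b & (((d | ~c) & ((~a | b) & ~e)) | b))

  ~b = 11111111000000001111111100000000
  ~c = 11110000111100001111000011110000
  (d | ~c) = 11110011111100111111001111110011
  ~a = 11111111111111110000000000000000
  (~a | b) = 11111111111111110000000011111111
  ~e = 10101010101010101010101010101010
  ((~a | b) & ~e) = 10101010101010100000000010101010
  ((d | ~c) & ((~a | b) & ~e)) = 10100010101000100000000010100010
  (((d | ~c) & ((~a | b) & ~e)) | b) = 10100010111111110000000011111111
  (~b & (((d | ~c) & ((~a | b) & ~e)) | b)) = 10100010000000000000000000000000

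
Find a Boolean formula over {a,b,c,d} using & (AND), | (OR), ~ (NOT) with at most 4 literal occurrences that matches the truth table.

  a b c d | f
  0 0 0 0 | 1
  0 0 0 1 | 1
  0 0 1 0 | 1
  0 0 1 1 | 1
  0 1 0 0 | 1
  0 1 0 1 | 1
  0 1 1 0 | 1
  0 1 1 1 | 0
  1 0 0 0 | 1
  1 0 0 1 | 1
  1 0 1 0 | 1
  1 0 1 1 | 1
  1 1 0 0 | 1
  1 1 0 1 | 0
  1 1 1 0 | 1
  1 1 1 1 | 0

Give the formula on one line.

  ~d = 1010101010101010
  ~a = 1111111100000000
  ~c = 1100110011001100
  (~a & ~c) = 1100110000000000
  (~d | (~a & ~c)) = 1110111010101010
  ~b = 1111000011110000
  ((~d | (~a & ~c)) | ~b) = 1111111011111010

((~d | (~a & ~c)) | ~b)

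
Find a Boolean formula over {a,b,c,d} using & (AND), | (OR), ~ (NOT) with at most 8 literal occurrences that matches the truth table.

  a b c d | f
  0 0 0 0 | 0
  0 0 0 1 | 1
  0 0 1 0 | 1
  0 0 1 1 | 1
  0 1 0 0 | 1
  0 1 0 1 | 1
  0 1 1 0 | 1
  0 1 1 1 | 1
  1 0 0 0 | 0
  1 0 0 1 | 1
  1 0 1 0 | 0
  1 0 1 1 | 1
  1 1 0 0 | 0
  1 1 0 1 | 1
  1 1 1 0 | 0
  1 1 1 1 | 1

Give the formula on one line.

  (d | b) = 0101111101011111
  ((d | b) | c) = 0111111101111111
  ~a = 1111111100000000
  (~a | d) = 1111111101010101
  (((d | b) | c) & (~a | d)) = 0111111101010101

(((d | b) | c) & (~a | d))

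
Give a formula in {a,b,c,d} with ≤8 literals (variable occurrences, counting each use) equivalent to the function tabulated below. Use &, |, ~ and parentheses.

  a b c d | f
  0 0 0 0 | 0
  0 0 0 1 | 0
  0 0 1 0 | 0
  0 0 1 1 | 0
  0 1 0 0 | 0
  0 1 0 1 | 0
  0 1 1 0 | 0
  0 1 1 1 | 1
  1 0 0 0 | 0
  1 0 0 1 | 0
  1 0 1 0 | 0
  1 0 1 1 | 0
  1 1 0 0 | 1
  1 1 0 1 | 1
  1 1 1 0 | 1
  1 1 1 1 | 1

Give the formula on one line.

  (a | c) = 0011001111111111
  ~c = 1100110011001100
  (d | ~c) = 1101110111011101
  (b & (d | ~c)) = 0000110100001101
  ((a | c) & (b & (d | ~c))) = 0000000100001101
  (b & a) = 0000000000001111
  (((a | c) & (b & (d | ~c))) | (b & a)) = 0000000100001111

(((a | c) & (b & (d | ~c))) | (b & a))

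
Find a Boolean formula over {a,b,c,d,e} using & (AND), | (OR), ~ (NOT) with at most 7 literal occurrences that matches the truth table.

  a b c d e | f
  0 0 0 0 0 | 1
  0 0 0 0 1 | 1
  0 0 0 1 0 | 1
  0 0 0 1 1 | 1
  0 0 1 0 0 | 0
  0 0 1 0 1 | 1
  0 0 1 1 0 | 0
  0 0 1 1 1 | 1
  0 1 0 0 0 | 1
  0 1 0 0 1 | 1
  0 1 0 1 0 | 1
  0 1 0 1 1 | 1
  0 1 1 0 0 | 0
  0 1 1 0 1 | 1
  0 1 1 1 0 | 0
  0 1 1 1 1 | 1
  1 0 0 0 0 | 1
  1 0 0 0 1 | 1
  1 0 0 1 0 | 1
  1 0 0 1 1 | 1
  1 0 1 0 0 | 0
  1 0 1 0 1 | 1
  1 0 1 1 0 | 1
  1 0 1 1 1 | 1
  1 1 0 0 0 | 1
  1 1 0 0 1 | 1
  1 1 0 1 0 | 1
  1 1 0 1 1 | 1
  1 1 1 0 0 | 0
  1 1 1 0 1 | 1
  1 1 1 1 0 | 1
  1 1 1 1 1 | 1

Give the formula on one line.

((e | ~c) | (d & a))

  ~c = 11110000111100001111000011110000
  (e | ~c) = 11110101111101011111010111110101
  (d & a) = 00000000000000000011001100110011
  ((e | ~c) | (d & a)) = 11110101111101011111011111110111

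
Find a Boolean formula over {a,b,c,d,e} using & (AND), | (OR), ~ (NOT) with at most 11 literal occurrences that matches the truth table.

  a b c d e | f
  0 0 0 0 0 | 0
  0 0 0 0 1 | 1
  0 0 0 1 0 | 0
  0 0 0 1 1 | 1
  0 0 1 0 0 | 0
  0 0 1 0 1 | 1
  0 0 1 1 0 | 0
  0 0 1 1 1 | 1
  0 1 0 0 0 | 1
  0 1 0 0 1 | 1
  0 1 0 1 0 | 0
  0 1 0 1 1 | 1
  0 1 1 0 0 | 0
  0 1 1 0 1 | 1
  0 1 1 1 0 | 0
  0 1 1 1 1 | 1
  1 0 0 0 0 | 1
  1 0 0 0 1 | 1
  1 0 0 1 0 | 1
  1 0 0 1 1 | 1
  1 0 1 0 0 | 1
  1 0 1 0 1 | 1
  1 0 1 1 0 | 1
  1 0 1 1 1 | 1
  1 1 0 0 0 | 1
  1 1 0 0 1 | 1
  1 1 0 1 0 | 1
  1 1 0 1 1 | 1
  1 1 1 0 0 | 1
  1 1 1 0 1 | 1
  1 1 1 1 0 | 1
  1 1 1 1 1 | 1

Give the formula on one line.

((e | a) | ((~c & ((~e | ~a) | c)) & (b & (~b | ~d))))

  (e | a) = 01010101010101011111111111111111
  ~c = 11110000111100001111000011110000
  ~e = 10101010101010101010101010101010
  ~a = 11111111111111110000000000000000
  (~e | ~a) = 11111111111111111010101010101010
  ((~e | ~a) | c) = 11111111111111111010111110101111
  (~c & ((~e | ~a) | c)) = 11110000111100001010000010100000
  ~b = 11111111000000001111111100000000
  ~d = 11001100110011001100110011001100
  (~b | ~d) = 11111111110011001111111111001100
  (b & (~b | ~d)) = 00000000110011000000000011001100
  ((~c & ((~e | ~a) | c)) & (b & (~b | ~d))) = 00000000110000000000000010000000
  ((e | a) | ((~c & ((~e | ~a) | c)) & (b & (~b | ~d)))) = 01010101110101011111111111111111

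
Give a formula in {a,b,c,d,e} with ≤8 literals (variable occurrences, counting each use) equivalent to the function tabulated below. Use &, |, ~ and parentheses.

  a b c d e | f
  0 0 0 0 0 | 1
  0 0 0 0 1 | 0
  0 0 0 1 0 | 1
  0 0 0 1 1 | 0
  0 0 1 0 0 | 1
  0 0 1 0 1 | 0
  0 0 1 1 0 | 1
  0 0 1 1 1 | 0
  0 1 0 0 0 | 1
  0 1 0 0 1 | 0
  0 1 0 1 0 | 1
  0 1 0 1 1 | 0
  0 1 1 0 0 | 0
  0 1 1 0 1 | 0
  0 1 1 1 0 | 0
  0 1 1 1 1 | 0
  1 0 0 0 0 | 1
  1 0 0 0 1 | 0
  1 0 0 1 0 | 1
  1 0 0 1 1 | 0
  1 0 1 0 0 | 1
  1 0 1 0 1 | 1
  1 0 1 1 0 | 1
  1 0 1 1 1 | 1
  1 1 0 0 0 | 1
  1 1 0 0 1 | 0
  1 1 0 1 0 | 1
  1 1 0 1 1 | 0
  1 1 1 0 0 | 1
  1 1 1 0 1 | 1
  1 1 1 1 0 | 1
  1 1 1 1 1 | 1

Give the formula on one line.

((a & c) | (~e & (~c | ~b)))

  (a & c) = 00000000000000000000111100001111
  ~e = 10101010101010101010101010101010
  ~c = 11110000111100001111000011110000
  ~b = 11111111000000001111111100000000
  (~c | ~b) = 11111111111100001111111111110000
  (~e & (~c | ~b)) = 10101010101000001010101010100000
  ((a & c) | (~e & (~c | ~b))) = 10101010101000001010111110101111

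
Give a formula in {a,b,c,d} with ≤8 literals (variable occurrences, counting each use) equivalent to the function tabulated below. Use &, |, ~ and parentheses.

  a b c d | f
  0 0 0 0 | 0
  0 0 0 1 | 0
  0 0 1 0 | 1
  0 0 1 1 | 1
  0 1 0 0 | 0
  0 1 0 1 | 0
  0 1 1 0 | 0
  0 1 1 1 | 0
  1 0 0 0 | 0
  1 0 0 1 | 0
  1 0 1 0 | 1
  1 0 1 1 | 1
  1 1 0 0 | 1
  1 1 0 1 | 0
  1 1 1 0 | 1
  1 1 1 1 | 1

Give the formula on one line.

((~b | (a & b)) & ((~d & (a & b)) | c))

  ~b = 1111000011110000
  (a & b) = 0000000000001111
  (~b | (a & b)) = 1111000011111111
  ~d = 1010101010101010
  (~d & (a & b)) = 0000000000001010
  ((~d & (a & b)) | c) = 0011001100111011
  ((~b | (a & b)) & ((~d & (a & b)) | c)) = 0011000000111011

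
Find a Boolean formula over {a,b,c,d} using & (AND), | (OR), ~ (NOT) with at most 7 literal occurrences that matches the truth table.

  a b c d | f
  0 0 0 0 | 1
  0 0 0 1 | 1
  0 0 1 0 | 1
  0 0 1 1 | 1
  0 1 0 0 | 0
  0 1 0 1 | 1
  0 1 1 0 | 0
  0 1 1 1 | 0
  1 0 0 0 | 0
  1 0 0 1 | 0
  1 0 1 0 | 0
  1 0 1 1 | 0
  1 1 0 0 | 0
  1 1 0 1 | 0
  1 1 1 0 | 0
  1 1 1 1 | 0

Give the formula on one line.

  ~b = 1111000011110000
  ~a = 1111111100000000
  (~b & ~a) = 1111000000000000
  (~a & b) = 0000111100000000
  (c | d) = 0111011101110111
  ((~a & b) & (c | d)) = 0000011100000000
  ~c = 1100110011001100
  (((~a & b) & (c | d)) & ~c) = 0000010000000000
  ((~b & ~a) | (((~a & b) & (c | d)) & ~c)) = 1111010000000000

((~b & ~a) | (((~a & b) & (c | d)) & ~c))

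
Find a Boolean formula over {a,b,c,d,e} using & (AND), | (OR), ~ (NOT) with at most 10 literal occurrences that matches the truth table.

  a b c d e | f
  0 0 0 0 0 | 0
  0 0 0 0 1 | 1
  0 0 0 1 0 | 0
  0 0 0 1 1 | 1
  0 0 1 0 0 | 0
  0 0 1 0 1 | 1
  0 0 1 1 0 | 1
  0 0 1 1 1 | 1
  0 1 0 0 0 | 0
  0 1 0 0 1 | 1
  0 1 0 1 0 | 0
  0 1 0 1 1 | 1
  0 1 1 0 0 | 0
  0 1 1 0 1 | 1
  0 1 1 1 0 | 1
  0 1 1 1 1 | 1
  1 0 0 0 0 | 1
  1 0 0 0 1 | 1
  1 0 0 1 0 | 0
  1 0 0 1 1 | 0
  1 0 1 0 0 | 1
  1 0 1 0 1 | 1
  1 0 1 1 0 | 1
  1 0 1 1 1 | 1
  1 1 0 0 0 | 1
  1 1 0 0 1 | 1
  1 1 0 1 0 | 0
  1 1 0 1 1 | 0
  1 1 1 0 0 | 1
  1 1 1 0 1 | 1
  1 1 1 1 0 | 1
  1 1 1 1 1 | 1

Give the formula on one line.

((~d & (d | a)) | ((d & c) | (e & ~a)))

  ~d = 11001100110011001100110011001100
  (d | a) = 00110011001100111111111111111111
  (~d & (d | a)) = 00000000000000001100110011001100
  (d & c) = 00000011000000110000001100000011
  ~a = 11111111111111110000000000000000
  (e & ~a) = 01010101010101010000000000000000
  ((d & c) | (e & ~a)) = 01010111010101110000001100000011
  ((~d & (d | a)) | ((d & c) | (e & ~a))) = 01010111010101111100111111001111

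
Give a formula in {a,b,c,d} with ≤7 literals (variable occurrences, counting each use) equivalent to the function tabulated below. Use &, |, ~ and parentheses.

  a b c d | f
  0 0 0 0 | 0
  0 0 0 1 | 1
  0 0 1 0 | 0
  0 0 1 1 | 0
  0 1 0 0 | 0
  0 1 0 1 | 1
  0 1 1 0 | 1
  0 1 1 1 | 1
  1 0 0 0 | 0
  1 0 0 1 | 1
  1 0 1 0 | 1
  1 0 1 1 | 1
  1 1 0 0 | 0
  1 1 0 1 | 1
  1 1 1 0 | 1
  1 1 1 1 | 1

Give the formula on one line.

  ~c = 1100110011001100
  (a | b) = 0000111111111111
  (~c | (a | b)) = 1100111111111111
  (d | c) = 0111011101110111
  ((~c | (a | b)) & (d | c)) = 0100011101110111

((~c | (a | b)) & (d | c))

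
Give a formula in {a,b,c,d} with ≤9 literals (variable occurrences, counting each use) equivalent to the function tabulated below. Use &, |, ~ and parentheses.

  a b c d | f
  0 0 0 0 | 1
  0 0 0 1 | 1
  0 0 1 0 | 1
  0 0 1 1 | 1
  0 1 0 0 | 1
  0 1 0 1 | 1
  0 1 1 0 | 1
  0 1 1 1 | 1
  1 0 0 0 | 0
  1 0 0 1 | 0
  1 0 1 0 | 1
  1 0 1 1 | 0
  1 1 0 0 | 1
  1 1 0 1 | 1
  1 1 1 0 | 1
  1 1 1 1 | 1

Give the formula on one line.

((b | ((~b | (a & ~c)) & ~a)) | (c & (a & ~d)))

  ~b = 1111000011110000
  ~c = 1100110011001100
  (a & ~c) = 0000000011001100
  (~b | (a & ~c)) = 1111000011111100
  ~a = 1111111100000000
  ((~b | (a & ~c)) & ~a) = 1111000000000000
  (b | ((~b | (a & ~c)) & ~a)) = 1111111100001111
  ~d = 1010101010101010
  (a & ~d) = 0000000010101010
  (c & (a & ~d)) = 0000000000100010
  ((b | ((~b | (a & ~c)) & ~a)) | (c & (a & ~d))) = 1111111100101111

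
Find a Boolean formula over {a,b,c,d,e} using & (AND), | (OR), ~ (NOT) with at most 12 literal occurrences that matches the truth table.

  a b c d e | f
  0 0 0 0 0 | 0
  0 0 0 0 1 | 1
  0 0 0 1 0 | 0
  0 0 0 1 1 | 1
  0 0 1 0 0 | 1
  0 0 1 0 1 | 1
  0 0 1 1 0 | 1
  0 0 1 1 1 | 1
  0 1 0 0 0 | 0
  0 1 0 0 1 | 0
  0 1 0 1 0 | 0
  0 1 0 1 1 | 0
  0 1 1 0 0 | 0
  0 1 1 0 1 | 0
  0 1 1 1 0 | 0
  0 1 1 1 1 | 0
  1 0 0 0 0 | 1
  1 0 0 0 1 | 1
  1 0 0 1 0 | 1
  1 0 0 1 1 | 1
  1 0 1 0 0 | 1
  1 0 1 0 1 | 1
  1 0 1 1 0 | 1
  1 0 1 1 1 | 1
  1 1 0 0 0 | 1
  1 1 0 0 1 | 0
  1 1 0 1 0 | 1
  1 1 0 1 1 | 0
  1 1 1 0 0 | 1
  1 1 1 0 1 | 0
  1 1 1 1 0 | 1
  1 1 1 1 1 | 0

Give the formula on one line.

  ~b = 11111111000000001111111100000000
  ~e = 10101010101010101010101010101010
  (~e & b) = 00000000101010100000000010101010
  ((~e & b) & a) = 00000000000000000000000010101010
  (~b | ((~e & b) & a)) = 11111111000000001111111110101010
  (~e & a) = 00000000000000001010101010101010
  (b | (~e & a)) = 00000000111111111010101011111111
  ((b | (~e & a)) | e) = 01010101111111111111111111111111
  (((b | (~e & a)) | e) | c) = 01011111111111111111111111111111
  ((~b | ((~e & b) & a)) & (((b | (~e & a)) | e) | c)) = 01011111000000001111111110101010

((~b | ((~e & b) & a)) & (((b | (~e & a)) | e) | c))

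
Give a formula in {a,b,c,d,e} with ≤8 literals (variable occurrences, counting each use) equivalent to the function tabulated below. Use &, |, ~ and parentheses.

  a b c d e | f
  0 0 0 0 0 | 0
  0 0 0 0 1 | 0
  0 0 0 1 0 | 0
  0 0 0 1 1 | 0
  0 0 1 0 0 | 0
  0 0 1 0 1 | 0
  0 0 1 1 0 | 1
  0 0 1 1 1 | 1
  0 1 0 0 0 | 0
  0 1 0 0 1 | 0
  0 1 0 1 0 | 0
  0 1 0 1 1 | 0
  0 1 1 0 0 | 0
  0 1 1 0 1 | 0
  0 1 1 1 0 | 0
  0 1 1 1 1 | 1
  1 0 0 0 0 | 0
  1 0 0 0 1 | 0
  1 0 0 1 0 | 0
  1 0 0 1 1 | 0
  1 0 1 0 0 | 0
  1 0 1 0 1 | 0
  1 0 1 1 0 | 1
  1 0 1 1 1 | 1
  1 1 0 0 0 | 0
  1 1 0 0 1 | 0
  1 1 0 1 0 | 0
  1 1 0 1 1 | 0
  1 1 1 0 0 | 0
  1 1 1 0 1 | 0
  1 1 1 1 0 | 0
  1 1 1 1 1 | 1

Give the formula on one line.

  ~e = 10101010101010101010101010101010
  (d | ~e) = 10111011101110111011101110111011
  ~b = 11111111000000001111111100000000
  (e | ~b) = 11111111010101011111111101010101
  ((d | ~e) & (e | ~b)) = 10111011000100011011101100010001
  (((d | ~e) & (e | ~b)) & d) = 00110011000100010011001100010001
  ((((d | ~e) & (e | ~b)) & d) & c) = 00000011000000010000001100000001

((((d | ~e) & (e | ~b)) & d) & c)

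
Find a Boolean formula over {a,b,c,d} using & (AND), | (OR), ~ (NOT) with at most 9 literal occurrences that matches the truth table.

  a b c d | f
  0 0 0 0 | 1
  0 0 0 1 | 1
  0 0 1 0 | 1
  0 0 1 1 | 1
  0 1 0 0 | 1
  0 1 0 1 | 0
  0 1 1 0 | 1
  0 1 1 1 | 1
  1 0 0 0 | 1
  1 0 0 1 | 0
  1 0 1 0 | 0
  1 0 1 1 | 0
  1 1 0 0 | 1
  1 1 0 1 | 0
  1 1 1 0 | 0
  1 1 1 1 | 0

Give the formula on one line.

  ~a = 1111111100000000
  ~b = 1111000011110000
  (~a & ~b) = 1111000000000000
  ~c = 1100110011001100
  (~c | ~a) = 1111111111001100
  ~d = 1010101010101010
  (c | ~d) = 1011101110111011
  ((~c | ~a) & (c | ~d)) = 1011101110001000
  ((~a & ~b) | ((~c | ~a) & (c | ~d))) = 1111101110001000

((~a & ~b) | ((~c | ~a) & (c | ~d)))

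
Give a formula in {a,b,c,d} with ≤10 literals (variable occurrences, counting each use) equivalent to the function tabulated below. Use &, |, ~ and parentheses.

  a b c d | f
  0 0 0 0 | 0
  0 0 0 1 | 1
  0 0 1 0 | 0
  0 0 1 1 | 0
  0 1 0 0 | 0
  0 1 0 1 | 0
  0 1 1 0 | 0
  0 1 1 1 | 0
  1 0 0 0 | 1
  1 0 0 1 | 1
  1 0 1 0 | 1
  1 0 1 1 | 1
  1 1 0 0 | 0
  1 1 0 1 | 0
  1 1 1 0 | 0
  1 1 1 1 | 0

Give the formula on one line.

  ~b = 1111000011110000
  ~c = 1100110011001100
  (a | ~c) = 1100110011111111
  ((a | ~c) | d) = 1101110111111111
  (~b & ((a | ~c) | d)) = 1101000011110000
  (d | c) = 0111011101110111
  ~d = 1010101010101010
  (~c | ~d) = 1110111011101110
  ((d | c) & (~c | ~d)) = 0110011001100110
  (((d | c) & (~c | ~d)) | a) = 0110011011111111
  ((~b & ((a | ~c) | d)) & (((d | c) & (~c | ~d)) | a)) = 0100000011110000

((~b & ((a | ~c) | d)) & (((d | c) & (~c | ~d)) | a))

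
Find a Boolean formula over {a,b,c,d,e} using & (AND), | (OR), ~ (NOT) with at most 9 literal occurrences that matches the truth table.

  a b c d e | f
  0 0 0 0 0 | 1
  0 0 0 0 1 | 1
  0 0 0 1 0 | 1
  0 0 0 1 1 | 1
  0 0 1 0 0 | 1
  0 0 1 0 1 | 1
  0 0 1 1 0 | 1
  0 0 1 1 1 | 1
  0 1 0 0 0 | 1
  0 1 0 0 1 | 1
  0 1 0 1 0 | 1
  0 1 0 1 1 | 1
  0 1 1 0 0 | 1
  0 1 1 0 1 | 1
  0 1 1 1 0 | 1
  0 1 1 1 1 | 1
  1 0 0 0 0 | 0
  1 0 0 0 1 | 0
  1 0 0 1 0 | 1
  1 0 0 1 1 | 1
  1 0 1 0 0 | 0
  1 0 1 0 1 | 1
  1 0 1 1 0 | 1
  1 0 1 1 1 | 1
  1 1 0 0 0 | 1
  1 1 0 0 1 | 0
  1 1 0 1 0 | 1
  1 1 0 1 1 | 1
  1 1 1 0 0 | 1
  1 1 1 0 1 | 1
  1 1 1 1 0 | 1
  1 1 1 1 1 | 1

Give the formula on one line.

(d | ((((e | b) & ~e) | (c & (~d & e))) | ~a))

  (e | b) = 01010101111111110101010111111111
  ~e = 10101010101010101010101010101010
  ((e | b) & ~e) = 00000000101010100000000010101010
  ~d = 11001100110011001100110011001100
  (~d & e) = 01000100010001000100010001000100
  (c & (~d & e)) = 00000100000001000000010000000100
  (((e | b) & ~e) | (c & (~d & e))) = 00000100101011100000010010101110
  ~a = 11111111111111110000000000000000
  ((((e | b) & ~e) | (c & (~d & e))) | ~a) = 11111111111111110000010010101110
  (d | ((((e | b) & ~e) | (c & (~d & e))) | ~a)) = 11111111111111110011011110111111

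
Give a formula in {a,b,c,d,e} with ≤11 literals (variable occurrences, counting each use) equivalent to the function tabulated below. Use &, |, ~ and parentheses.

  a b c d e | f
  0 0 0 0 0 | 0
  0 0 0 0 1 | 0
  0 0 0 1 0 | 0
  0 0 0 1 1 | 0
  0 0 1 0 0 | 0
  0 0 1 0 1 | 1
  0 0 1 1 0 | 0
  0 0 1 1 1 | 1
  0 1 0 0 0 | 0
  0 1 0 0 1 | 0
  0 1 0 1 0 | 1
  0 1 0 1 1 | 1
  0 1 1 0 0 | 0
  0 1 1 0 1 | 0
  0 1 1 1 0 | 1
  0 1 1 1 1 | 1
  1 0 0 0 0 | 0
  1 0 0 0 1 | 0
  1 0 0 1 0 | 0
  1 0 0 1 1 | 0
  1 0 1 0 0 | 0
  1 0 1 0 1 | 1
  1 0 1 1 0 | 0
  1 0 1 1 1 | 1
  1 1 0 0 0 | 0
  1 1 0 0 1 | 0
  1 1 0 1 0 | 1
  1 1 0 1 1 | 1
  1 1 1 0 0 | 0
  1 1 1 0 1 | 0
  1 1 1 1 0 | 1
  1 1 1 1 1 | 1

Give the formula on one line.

  ~d = 11001100110011001100110011001100
  ~b = 11111111000000001111111100000000
  (~d & ~b) = 11001100000000001100110000000000
  ((~d & ~b) | d) = 11111111001100111111111100110011
  (~d | c) = 11001111110011111100111111001111
  (~b & (~d | c)) = 11001111000000001100111100000000
  (c & e) = 00000101000001010000010100000101
  ((~b & (~d | c)) & (c & e)) = 00000101000000000000010100000000
  (((~b & (~d | c)) & (c & e)) | b) = 00000101111111110000010111111111
  (((~d & ~b) | d) & (((~b & (~d | c)) & (c & e)) | b)) = 00000101001100110000010100110011

(((~d & ~b) | d) & (((~b & (~d | c)) & (c & e)) | b))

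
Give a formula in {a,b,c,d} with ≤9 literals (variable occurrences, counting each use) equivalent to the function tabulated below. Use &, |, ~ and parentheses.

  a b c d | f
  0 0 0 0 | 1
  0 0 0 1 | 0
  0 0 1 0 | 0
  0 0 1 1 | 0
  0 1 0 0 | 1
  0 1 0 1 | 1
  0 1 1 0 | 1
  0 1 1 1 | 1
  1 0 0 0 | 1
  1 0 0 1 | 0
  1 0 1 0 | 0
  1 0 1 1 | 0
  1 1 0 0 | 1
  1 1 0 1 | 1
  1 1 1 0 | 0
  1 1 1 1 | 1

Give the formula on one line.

  ~d = 1010101010101010
  (b | ~d) = 1010111110101111
  ~c = 1100110011001100
  (d | ~c) = 1101110111011101
  ((b | ~d) & (d | ~c)) = 1000110110001101
  ~a = 1111111100000000
  (~a & b) = 0000111100000000
  (((b | ~d) & (d | ~c)) | (~a & b)) = 1000111110001101

(((b | ~d) & (d | ~c)) | (~a & b))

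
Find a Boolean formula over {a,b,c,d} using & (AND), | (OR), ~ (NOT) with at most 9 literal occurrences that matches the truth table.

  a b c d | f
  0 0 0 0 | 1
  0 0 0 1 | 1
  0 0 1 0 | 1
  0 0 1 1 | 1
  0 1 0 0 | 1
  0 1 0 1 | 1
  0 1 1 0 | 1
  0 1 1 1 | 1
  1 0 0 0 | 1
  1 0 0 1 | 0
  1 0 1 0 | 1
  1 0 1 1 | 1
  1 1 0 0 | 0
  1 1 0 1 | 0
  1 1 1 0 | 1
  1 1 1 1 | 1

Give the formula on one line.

  ~a = 1111111100000000
  (b & ~a) = 0000111100000000
  ~b = 1111000011110000
  ~d = 1010101010101010
  (~d | ~a) = 1111111110101010
  (~b & (~d | ~a)) = 1111000010100000
  ((b & ~a) | (~b & (~d | ~a))) = 1111111110100000
  (((b & ~a) | (~b & (~d | ~a))) | c) = 1111111110110011

(((b & ~a) | (~b & (~d | ~a))) | c)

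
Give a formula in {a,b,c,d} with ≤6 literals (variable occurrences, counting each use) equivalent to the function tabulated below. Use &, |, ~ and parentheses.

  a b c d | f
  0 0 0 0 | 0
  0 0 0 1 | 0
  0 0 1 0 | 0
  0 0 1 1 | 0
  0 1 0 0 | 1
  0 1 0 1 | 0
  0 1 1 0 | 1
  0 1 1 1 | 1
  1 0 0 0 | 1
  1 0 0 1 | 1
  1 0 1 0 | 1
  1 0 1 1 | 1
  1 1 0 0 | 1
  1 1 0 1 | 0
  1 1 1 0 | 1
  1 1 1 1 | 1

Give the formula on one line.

  ~d = 1010101010101010
  (c | ~d) = 1011101110111011
  ~b = 1111000011110000
  ((c | ~d) | ~b) = 1111101111111011
  (a | b) = 0000111111111111
  (((c | ~d) | ~b) & (a | b)) = 0000101111111011

(((c | ~d) | ~b) & (a | b))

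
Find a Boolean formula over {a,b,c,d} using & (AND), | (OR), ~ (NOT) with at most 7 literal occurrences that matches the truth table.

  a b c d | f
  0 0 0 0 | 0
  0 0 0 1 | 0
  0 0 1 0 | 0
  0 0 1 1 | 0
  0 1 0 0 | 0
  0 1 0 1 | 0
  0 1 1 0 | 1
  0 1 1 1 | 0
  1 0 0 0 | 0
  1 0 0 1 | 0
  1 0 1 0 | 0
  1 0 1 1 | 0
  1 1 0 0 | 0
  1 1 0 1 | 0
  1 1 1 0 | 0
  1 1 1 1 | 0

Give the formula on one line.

  ~a = 1111111100000000
  (c & ~a) = 0011001100000000
  (b & (c & ~a)) = 0000001100000000
  (c | a) = 0011001111111111
  ~d = 1010101010101010
  ((c | a) & ~d) = 0010001010101010
  ((b & (c & ~a)) & ((c | a) & ~d)) = 0000001000000000

((b & (c & ~a)) & ((c | a) & ~d))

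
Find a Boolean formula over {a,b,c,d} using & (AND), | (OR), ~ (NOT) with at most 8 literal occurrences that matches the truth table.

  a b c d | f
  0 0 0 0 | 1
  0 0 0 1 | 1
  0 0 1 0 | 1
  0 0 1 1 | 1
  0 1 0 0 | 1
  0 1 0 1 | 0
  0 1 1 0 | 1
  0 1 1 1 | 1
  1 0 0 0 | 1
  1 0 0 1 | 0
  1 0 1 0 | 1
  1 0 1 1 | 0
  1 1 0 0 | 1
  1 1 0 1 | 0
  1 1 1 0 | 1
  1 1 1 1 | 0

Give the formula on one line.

(~d | (((~d & (~a | c)) | (c | ~b)) & ~a))

  ~d = 1010101010101010
  ~a = 1111111100000000
  (~a | c) = 1111111100110011
  (~d & (~a | c)) = 1010101000100010
  ~b = 1111000011110000
  (c | ~b) = 1111001111110011
  ((~d & (~a | c)) | (c | ~b)) = 1111101111110011
  (((~d & (~a | c)) | (c | ~b)) & ~a) = 1111101100000000
  (~d | (((~d & (~a | c)) | (c | ~b)) & ~a)) = 1111101110101010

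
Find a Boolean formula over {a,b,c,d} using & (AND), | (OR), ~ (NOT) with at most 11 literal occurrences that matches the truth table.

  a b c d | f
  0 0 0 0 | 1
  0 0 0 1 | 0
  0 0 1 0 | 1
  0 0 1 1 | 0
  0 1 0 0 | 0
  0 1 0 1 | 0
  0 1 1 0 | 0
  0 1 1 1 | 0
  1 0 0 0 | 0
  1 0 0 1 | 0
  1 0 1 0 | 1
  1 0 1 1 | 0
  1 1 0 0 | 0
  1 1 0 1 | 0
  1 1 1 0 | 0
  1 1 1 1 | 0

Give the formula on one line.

((~d & (~b & ~a)) | ((c & ~b) & (~d & (c | b))))

  ~d = 1010101010101010
  ~b = 1111000011110000
  ~a = 1111111100000000
  (~b & ~a) = 1111000000000000
  (~d & (~b & ~a)) = 1010000000000000
  (c & ~b) = 0011000000110000
  (c | b) = 0011111100111111
  (~d & (c | b)) = 0010101000101010
  ((c & ~b) & (~d & (c | b))) = 0010000000100000
  ((~d & (~b & ~a)) | ((c & ~b) & (~d & (c | b)))) = 1010000000100000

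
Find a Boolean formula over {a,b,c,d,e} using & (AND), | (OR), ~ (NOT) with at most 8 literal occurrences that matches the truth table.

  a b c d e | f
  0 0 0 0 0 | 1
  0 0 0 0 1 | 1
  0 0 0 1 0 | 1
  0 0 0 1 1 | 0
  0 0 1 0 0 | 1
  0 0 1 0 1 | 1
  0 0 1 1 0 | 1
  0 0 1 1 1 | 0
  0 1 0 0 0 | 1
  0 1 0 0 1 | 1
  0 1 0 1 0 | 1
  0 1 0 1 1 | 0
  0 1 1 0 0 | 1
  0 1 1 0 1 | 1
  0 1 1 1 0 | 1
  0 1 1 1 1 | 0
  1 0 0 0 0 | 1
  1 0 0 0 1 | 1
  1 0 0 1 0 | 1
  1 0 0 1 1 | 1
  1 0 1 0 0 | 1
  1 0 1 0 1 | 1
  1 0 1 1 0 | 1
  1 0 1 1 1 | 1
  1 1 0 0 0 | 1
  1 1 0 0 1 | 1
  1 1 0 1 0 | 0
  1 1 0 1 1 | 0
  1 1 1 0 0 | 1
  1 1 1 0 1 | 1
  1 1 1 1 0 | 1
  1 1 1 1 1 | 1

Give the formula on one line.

  ~b = 11111111000000001111111100000000
  ~a = 11111111111111110000000000000000
  (~b | ~a) = 11111111111111111111111100000000
  (d & (~b | ~a)) = 00110011001100110011001100000000
  (c & d) = 00000011000000110000001100000011
  ((d & (~b | ~a)) | (c & d)) = 00110011001100110011001100000011
  ~e = 10101010101010101010101010101010
  (~e | a) = 10101010101010101111111111111111
  (((d & (~b | ~a)) | (c & d)) & (~e | a)) = 00100010001000100011001100000011
  ~d = 11001100110011001100110011001100
  ((((d & (~b | ~a)) | (c & d)) & (~e | a)) | ~d) = 11101110111011101111111111001111

((((d & (~b | ~a)) | (c & d)) & (~e | a)) | ~d)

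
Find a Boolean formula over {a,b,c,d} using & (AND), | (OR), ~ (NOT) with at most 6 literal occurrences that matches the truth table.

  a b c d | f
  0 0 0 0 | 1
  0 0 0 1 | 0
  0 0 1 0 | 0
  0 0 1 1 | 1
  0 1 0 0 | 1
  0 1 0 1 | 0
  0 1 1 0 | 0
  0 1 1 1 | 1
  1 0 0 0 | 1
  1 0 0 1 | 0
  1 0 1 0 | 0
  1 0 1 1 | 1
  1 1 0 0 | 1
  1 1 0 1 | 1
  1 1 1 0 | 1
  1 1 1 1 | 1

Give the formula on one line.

  (d & c) = 0001000100010001
  ~c = 1100110011001100
  ~d = 1010101010101010
  (~c & ~d) = 1000100010001000
  (b & a) = 0000000000001111
  ((~c & ~d) | (b & a)) = 1000100010001111
  ((d & c) | ((~c & ~d) | (b & a))) = 1001100110011111

((d & c) | ((~c & ~d) | (b & a)))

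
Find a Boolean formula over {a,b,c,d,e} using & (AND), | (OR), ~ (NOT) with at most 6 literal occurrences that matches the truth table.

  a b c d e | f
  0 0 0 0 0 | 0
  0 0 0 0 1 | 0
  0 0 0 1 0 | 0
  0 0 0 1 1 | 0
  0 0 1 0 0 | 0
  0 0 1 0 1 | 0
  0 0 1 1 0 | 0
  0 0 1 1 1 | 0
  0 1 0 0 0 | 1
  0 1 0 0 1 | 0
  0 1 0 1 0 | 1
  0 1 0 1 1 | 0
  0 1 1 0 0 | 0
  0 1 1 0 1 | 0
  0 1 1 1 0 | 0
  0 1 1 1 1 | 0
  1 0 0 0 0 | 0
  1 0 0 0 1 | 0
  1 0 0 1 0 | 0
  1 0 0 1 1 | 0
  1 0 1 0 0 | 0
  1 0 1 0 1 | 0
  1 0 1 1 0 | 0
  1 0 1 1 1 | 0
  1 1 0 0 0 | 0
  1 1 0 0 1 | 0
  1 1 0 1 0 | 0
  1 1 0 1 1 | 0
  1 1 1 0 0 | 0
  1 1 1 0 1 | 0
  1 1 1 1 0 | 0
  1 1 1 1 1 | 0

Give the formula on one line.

  ~a = 11111111111111110000000000000000
  ~c = 11110000111100001111000011110000
  ~e = 10101010101010101010101010101010
  (~c & ~e) = 10100000101000001010000010100000
  ((~c & ~e) & b) = 00000000101000000000000010100000
  (~a & ((~c & ~e) & b)) = 00000000101000000000000000000000

(~a & ((~c & ~e) & b))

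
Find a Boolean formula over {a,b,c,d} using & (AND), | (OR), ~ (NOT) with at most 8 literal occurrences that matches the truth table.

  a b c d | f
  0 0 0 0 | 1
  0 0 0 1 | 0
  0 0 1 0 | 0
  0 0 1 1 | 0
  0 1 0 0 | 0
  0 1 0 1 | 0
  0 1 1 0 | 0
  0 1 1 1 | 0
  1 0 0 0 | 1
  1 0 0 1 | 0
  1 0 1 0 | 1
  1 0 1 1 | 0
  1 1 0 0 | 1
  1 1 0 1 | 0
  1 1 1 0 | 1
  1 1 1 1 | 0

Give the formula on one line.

((((a & ~d) | (c | ~b)) & (a | ~c)) & ~d)

  ~d = 1010101010101010
  (a & ~d) = 0000000010101010
  ~b = 1111000011110000
  (c | ~b) = 1111001111110011
  ((a & ~d) | (c | ~b)) = 1111001111111011
  ~c = 1100110011001100
  (a | ~c) = 1100110011111111
  (((a & ~d) | (c | ~b)) & (a | ~c)) = 1100000011111011
  ((((a & ~d) | (c | ~b)) & (a | ~c)) & ~d) = 1000000010101010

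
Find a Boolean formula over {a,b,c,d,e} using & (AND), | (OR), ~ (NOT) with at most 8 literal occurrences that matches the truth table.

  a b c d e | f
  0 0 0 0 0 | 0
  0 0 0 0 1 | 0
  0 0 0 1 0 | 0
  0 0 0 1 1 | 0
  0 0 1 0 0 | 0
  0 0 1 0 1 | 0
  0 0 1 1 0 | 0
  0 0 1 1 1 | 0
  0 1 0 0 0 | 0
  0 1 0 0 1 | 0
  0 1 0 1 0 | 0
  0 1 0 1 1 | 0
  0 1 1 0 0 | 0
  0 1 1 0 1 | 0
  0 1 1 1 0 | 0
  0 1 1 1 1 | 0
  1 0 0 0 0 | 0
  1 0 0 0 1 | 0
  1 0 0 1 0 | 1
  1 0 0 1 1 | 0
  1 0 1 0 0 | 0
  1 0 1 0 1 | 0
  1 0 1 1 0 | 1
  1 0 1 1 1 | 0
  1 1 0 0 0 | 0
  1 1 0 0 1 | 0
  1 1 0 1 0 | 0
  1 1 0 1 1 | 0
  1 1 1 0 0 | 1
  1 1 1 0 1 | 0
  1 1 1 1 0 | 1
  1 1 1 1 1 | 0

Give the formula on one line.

  (c & b) = 00000000000011110000000000001111
  ((c & b) & a) = 00000000000000000000000000001111
  (e | d) = 01110111011101110111011101110111
  ((e | d) & a) = 00000000000000000111011101110111
  ~b = 11111111000000001111111100000000
  (((e | d) & a) & ~b) = 00000000000000000111011100000000
  (((c & b) & a) | (((e | d) & a) & ~b)) = 00000000000000000111011100001111
  ~e = 10101010101010101010101010101010
  ((((c & b) & a) | (((e | d) & a) & ~b)) & ~e) = 00000000000000000010001000001010

((((c & b) & a) | (((e | d) & a) & ~b)) & ~e)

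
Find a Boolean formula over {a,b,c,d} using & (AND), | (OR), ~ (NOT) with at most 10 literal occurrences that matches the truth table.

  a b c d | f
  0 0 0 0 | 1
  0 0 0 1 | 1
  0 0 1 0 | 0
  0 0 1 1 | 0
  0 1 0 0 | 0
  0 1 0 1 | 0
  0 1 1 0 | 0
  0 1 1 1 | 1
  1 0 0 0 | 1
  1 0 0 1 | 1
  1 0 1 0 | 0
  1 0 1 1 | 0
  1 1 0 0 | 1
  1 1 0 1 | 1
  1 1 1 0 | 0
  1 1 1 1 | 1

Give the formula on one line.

((~c | d) & (((~b | c) | a) & (b | ~c)))

  ~c = 1100110011001100
  (~c | d) = 1101110111011101
  ~b = 1111000011110000
  (~b | c) = 1111001111110011
  ((~b | c) | a) = 1111001111111111
  (b | ~c) = 1100111111001111
  (((~b | c) | a) & (b | ~c)) = 1100001111001111
  ((~c | d) & (((~b | c) | a) & (b | ~c))) = 1100000111001101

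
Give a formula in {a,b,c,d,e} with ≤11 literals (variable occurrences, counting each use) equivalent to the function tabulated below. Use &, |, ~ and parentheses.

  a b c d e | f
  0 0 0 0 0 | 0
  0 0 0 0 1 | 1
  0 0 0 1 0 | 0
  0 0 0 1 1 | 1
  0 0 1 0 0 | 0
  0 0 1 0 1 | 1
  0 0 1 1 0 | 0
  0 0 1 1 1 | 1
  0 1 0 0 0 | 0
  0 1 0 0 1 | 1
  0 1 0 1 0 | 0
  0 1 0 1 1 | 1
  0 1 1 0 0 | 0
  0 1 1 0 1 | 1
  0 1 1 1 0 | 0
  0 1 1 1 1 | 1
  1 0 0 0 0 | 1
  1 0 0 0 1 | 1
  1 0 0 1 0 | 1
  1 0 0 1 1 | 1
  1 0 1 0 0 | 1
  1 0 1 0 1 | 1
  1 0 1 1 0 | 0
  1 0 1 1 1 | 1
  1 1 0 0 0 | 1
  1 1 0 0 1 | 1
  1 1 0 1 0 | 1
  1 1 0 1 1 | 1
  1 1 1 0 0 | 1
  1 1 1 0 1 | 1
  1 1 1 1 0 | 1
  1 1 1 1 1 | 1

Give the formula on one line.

((((b | ~c) | e) | (b | ~d)) & (((~a | ~b) & e) | a))

  ~c = 11110000111100001111000011110000
  (b | ~c) = 11110000111111111111000011111111
  ((b | ~c) | e) = 11110101111111111111010111111111
  ~d = 11001100110011001100110011001100
  (b | ~d) = 11001100111111111100110011111111
  (((b | ~c) | e) | (b | ~d)) = 11111101111111111111110111111111
  ~a = 11111111111111110000000000000000
  ~b = 11111111000000001111111100000000
  (~a | ~b) = 11111111111111111111111100000000
  ((~a | ~b) & e) = 01010101010101010101010100000000
  (((~a | ~b) & e) | a) = 01010101010101011111111111111111
  ((((b | ~c) | e) | (b | ~d)) & (((~a | ~b) & e) | a)) = 01010101010101011111110111111111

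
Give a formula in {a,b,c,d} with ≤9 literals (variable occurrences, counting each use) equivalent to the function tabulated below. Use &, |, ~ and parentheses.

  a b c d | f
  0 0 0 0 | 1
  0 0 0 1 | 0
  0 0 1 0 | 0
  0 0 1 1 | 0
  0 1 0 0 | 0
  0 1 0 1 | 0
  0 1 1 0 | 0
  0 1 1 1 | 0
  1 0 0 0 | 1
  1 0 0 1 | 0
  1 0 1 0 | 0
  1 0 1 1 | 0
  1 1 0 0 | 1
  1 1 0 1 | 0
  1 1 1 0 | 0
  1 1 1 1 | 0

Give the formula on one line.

  ~c = 1100110011001100
  ~b = 1111000011110000
  (~c & ~b) = 1100000011000000
  ((~c & ~b) | a) = 1100000011111111
  (~c & ((~c & ~b) | a)) = 1100000011001100
  ((~c & ((~c & ~b) | a)) | c) = 1111001111111111
  ~d = 1010101010101010
  (~d & ~c) = 1000100010001000
  (((~c & ((~c & ~b) | a)) | c) & (~d & ~c)) = 1000000010001000

(((~c & ((~c & ~b) | a)) | c) & (~d & ~c))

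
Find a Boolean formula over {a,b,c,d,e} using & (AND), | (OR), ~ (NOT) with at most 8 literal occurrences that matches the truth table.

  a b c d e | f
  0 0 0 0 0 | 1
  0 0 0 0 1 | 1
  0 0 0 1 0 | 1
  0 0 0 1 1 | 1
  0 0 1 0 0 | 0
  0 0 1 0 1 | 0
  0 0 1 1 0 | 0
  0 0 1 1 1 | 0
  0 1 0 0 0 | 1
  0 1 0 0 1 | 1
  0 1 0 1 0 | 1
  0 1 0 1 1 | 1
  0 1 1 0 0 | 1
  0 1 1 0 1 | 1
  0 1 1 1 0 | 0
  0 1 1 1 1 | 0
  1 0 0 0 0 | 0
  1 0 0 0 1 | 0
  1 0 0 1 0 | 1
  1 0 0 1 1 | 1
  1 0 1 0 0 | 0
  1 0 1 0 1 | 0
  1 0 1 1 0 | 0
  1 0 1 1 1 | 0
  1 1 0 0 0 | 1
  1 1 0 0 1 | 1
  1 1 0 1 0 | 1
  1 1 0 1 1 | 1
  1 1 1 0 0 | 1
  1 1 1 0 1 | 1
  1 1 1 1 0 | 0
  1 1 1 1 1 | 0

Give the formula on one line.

((~d & b) | ((d | ~a) & ~c))

  ~d = 11001100110011001100110011001100
  (~d & b) = 00000000110011000000000011001100
  ~a = 11111111111111110000000000000000
  (d | ~a) = 11111111111111110011001100110011
  ~c = 11110000111100001111000011110000
  ((d | ~a) & ~c) = 11110000111100000011000000110000
  ((~d & b) | ((d | ~a) & ~c)) = 11110000111111000011000011111100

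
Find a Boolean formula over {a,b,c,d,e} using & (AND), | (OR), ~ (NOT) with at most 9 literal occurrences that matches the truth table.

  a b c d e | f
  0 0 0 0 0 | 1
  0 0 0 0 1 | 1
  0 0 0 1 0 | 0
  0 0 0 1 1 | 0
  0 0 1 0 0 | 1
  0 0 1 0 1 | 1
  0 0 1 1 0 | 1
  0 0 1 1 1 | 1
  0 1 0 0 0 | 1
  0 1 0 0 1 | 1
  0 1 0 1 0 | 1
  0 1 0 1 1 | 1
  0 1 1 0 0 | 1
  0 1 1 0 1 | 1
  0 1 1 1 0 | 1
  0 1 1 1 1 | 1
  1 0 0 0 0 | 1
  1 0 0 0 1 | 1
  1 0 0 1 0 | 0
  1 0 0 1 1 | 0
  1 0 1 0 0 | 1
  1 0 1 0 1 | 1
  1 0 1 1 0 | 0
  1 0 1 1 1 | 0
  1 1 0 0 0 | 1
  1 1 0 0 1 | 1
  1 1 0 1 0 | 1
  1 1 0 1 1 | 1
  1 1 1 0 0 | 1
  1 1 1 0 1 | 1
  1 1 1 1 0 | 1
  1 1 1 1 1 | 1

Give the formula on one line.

(((d & b) | ~d) | ((c | ~d) & ((d & ~a) | ~d)))

  (d & b) = 00000000001100110000000000110011
  ~d = 11001100110011001100110011001100
  ((d & b) | ~d) = 11001100111111111100110011111111
  (c | ~d) = 11001111110011111100111111001111
  ~a = 11111111111111110000000000000000
  (d & ~a) = 00110011001100110000000000000000
  ((d & ~a) | ~d) = 11111111111111111100110011001100
  ((c | ~d) & ((d & ~a) | ~d)) = 11001111110011111100110011001100
  (((d & b) | ~d) | ((c | ~d) & ((d & ~a) | ~d))) = 11001111111111111100110011111111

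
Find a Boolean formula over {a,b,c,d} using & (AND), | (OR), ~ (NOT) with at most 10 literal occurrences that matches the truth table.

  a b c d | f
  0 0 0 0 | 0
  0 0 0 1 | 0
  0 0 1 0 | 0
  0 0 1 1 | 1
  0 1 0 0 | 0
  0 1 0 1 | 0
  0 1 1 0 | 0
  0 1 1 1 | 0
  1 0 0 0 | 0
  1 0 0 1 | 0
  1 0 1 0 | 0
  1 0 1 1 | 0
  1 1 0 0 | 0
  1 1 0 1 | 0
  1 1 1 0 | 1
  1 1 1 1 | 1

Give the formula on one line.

  ~a = 1111111100000000
  (d & ~a) = 0101010100000000
  ((d & ~a) & c) = 0001000100000000
  (b & c) = 0000001100000011
  (((d & ~a) & c) | (b & c)) = 0001001100000011
  ~b = 1111000011110000
  (a | ~b) = 1111000011111111
  ((((d & ~a) & c) | (b & c)) & (a | ~b)) = 0001000000000011

((((d & ~a) & c) | (b & c)) & (a | ~b))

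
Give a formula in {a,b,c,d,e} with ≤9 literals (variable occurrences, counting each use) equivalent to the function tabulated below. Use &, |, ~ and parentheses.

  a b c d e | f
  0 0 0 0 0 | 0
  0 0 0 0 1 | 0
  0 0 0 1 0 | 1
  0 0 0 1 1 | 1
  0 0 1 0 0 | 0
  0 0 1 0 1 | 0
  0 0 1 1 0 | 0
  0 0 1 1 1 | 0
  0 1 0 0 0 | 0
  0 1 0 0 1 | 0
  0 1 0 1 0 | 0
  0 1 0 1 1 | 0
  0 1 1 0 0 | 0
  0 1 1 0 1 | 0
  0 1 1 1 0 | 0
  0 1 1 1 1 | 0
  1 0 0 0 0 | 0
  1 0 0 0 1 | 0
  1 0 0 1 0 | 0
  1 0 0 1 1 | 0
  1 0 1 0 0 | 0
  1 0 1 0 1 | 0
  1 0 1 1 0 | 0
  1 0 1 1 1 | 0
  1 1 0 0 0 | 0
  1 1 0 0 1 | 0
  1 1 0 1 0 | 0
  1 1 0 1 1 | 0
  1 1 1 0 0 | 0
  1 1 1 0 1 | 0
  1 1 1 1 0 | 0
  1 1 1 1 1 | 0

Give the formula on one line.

  ~a = 11111111111111110000000000000000
  ~b = 11111111000000001111111100000000
  ~c = 11110000111100001111000011110000
  (b | ~c) = 11110000111111111111000011111111
  (~b & (b | ~c)) = 11110000000000001111000000000000
  (~a & (~b & (b | ~c))) = 11110000000000000000000000000000
  (a | d) = 00110011001100111111111111111111
  ((~a & (~b & (b | ~c))) & (a | d)) = 00110000000000000000000000000000

((~a & (~b & (b | ~c))) & (a | d))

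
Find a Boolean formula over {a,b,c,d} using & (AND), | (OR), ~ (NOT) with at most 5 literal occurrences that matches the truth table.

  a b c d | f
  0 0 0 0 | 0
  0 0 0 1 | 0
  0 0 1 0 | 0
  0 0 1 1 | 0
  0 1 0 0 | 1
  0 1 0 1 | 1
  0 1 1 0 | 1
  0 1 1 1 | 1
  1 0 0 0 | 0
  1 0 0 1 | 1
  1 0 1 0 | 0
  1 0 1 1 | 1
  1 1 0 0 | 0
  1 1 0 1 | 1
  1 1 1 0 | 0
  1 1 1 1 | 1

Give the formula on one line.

  (a & d) = 0000000001010101
  ~a = 1111111100000000
  (~a & b) = 0000111100000000
  ((a & d) | (~a & b)) = 0000111101010101

((a & d) | (~a & b))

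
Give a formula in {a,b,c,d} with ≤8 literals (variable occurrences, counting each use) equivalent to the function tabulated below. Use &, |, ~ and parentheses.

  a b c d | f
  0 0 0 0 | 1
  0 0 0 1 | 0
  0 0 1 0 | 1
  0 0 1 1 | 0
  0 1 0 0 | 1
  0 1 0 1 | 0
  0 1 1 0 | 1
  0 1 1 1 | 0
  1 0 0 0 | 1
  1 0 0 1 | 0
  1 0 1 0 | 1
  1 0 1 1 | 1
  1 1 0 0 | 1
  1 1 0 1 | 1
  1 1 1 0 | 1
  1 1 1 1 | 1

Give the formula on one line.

((~d | a) & (~d | ((c & (~b | a)) | (a & b))))

  ~d = 1010101010101010
  (~d | a) = 1010101011111111
  ~b = 1111000011110000
  (~b | a) = 1111000011111111
  (c & (~b | a)) = 0011000000110011
  (a & b) = 0000000000001111
  ((c & (~b | a)) | (a & b)) = 0011000000111111
  (~d | ((c & (~b | a)) | (a & b))) = 1011101010111111
  ((~d | a) & (~d | ((c & (~b | a)) | (a & b)))) = 1010101010111111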